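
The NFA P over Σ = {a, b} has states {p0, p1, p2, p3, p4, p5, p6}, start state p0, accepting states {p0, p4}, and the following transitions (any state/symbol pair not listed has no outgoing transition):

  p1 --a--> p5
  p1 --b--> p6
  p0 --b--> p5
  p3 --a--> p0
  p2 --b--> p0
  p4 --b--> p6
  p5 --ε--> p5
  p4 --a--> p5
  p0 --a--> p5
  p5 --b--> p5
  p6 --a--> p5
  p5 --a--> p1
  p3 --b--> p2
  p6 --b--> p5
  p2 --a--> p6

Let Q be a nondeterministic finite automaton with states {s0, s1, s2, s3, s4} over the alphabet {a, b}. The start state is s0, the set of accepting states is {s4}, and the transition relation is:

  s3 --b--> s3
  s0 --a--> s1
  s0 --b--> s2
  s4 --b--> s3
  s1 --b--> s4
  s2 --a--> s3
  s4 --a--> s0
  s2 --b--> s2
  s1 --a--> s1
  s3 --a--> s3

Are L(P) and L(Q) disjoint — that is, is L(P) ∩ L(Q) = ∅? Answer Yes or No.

Exploring the product automaton P × Q from the start pair (p0, s0), following both machines on each input symbol, reaches 12 state pairs: (p0, s0), (p5, s1), (p5, s2), (p1, s1), (p5, s4), (p1, s3), (p6, s4), (p1, s0), (p5, s3), (p6, s3), (p5, s0), (p6, s2).
P accepts in {p0, p4} and Q accepts in {s4}; no reachable pair has both components accepting, so no string drives both machines to acceptance simultaneously and L(P) ∩ L(Q) = ∅.
So no string is accepted by both, and the intersection is empty.

Yes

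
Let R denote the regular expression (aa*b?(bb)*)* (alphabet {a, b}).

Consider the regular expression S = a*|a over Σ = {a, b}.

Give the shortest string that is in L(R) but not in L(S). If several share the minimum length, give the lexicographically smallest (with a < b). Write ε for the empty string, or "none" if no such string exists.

ab

The string ab is accepted by R but not by S.
No shorter string lies in the difference, and ab is the lexicographically first length-2 string in L(R) \ L(S).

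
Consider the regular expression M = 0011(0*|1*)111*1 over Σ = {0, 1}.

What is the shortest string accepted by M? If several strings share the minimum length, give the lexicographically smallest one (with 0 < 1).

0011111

By inspection of the expression, no string of length less than 7 matches, and 0011111 is the lexicographically first match of length 7.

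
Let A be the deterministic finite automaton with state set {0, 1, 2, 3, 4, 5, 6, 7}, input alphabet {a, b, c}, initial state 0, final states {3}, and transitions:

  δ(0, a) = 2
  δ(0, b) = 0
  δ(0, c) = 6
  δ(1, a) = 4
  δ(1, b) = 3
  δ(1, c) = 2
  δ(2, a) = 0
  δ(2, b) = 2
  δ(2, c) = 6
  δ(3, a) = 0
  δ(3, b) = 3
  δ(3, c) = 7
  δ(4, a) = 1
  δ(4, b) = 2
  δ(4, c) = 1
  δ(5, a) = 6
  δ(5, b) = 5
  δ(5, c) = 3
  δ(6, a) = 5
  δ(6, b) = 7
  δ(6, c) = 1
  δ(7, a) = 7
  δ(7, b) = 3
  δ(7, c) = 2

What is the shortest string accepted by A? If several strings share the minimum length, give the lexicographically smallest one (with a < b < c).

cac

A breadth-first search from 0 reaches an accepting state first via the path 0 → 6 → 5 → 3 on input cac.
No string of length < 3 is accepted (BFS exhausts all shorter strings without reaching an accepting state), and cac is the lexicographically least accepting string of length 3.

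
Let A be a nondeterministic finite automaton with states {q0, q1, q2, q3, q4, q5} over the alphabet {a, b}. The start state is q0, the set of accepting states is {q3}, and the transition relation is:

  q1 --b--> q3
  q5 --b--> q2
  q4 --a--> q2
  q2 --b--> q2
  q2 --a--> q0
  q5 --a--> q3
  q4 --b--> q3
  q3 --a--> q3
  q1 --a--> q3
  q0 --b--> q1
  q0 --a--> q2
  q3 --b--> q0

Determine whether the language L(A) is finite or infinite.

infinite

State q0 is reachable from the start and can reach an accepting state, and it lies on the cycle q0 → q1 → q3 → q0.
Traversing that cycle any number of times yields accepted strings of unbounded length, so the language is infinite.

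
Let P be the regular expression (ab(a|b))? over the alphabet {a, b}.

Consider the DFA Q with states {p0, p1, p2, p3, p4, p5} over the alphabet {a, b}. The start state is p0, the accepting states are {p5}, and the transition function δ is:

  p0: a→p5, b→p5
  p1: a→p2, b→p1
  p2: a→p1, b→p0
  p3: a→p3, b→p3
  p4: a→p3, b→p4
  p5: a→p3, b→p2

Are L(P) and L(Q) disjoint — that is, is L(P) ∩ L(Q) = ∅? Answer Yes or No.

Yes

Converting the expression P to a DFA (subset construction, then merging equivalent states) gives the minimal DFA with states {r0, r1, r2, r3, r4}, start state r0, accepting states {r0, r4} and transitions r0: a→r1, b→r2; r1: a→r2, b→r3; r2: a→r2, b→r2; r3: a→r4, b→r4; r4: a→r2, b→r2.
Exploring the product automaton P × Q from the start pair (r0, p0), following both machines on each input symbol, reaches 10 state pairs: (r0, p0), (r1, p5), (r2, p5), (r2, p3), (r3, p2), (r2, p2), (r4, p1), (r4, p0), (r2, p1), (r2, p0).
P accepts in {r0, r4} and Q accepts in {p5}; no reachable pair has both components accepting, so no string drives both machines to acceptance simultaneously and L(P) ∩ L(Q) = ∅.
So no string is accepted by both, and the intersection is empty.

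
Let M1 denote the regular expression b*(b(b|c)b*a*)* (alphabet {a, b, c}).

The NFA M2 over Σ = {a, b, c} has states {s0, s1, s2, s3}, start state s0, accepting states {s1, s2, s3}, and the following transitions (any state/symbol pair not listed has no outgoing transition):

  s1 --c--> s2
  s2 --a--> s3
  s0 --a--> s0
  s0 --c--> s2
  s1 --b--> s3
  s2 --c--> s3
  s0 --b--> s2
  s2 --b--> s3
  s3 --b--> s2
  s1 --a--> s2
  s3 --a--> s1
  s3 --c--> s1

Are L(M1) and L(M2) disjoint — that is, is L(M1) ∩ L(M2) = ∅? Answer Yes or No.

No

The string b is accepted by both M1 and M2.
Hence L(M1) ∩ L(M2) ≠ ∅.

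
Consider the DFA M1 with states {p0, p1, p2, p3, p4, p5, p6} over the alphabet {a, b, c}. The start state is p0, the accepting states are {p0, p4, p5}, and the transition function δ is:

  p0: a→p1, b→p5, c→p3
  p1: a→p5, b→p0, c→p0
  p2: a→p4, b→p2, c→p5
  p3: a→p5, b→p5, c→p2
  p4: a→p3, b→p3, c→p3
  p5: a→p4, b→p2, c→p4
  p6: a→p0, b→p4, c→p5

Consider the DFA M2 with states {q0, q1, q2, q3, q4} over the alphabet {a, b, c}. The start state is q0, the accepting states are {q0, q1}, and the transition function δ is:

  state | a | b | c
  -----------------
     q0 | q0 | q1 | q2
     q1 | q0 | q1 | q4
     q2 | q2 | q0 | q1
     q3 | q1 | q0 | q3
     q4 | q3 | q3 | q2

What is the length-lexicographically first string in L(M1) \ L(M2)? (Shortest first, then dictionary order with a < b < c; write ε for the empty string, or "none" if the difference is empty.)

The string ac is accepted by M1 but not by M2.
No shorter string lies in the difference, and ac is the lexicographically first length-2 string in L(M1) \ L(M2).

ac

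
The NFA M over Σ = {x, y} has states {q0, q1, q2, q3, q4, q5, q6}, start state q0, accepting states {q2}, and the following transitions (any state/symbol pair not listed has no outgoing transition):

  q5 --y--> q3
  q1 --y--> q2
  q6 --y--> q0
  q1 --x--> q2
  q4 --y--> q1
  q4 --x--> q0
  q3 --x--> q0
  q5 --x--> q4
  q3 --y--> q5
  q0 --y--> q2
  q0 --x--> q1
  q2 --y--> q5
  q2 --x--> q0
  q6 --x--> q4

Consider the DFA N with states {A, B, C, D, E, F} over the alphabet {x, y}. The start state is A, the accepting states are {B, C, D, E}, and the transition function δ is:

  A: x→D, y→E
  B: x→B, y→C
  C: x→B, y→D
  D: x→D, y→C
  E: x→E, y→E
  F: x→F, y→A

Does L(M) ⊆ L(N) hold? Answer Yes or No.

Exploring the product automaton M × N from the start pair (q0, A), following both machines on each input symbol, reaches 21 state pairs: (q0, A), (q1, D), (q2, E), (q2, D), (q2, C), (q0, E), (q5, E), (q0, D), (q5, C), (q0, B), (q5, D), (q1, E), (q4, E), (q3, E), (q4, B), (q3, D), (q1, B), (q4, D), (q3, C), (q1, C), (q2, B).
M accepts in {q2} and N accepts in {B, C, D, E}. The reachable pairs whose M-component is accepting are (q2, E), (q2, D), (q2, C), (q2, B); in each of them the N-component is accepting too, so the product for L(M) \ L(N) (M-component accepting, N-component rejecting) has no reachable accepting pair and the difference is empty.
Hence every string in L(M) is also in L(N).

Yes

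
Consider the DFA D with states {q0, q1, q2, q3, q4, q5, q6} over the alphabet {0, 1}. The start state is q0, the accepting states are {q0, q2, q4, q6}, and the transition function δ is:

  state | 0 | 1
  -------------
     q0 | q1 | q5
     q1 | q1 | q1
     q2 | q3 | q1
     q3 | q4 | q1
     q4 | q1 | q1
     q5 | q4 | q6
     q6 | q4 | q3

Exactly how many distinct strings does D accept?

5

The useful subgraph on states {q0, q3, q4, q5, q6} is acyclic, so L(D) is finite; the longest accepting path visits 5 useful states, giving maximum string length 4.
Counting accepting paths from q0 by length: 1 of length 0, 2 of length 2, 1 of length 3, 1 of length 4. Total 5.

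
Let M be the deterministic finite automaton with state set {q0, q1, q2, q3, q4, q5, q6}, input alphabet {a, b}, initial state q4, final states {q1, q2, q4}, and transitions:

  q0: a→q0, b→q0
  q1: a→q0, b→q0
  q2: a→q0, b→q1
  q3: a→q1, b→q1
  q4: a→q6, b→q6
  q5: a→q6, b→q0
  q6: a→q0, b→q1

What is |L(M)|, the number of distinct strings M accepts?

The useful subgraph on states {q1, q4, q6} is acyclic, so L(M) is finite; the longest accepting path visits 3 useful states, giving maximum string length 2.
Counting accepting paths from q4 by length: 1 of length 0, 2 of length 2. Total 3.

3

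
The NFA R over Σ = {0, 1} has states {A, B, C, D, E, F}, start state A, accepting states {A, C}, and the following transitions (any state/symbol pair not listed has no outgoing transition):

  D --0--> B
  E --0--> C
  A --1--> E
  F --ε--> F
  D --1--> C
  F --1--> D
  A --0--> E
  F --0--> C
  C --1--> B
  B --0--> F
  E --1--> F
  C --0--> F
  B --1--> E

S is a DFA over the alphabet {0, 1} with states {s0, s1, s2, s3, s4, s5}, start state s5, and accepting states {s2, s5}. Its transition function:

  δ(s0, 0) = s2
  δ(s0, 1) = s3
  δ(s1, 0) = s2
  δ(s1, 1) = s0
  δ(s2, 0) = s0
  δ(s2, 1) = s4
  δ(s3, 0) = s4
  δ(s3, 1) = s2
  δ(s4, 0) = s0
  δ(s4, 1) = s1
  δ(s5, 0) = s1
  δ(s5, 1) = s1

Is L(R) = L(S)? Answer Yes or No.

Exploring the product automaton R × S from the start pair (A, s5), following both machines on each input symbol, reaches 6 state pairs: (A, s5), (E, s1), (C, s2), (F, s0), (B, s4), (D, s3).
R accepts in {A, C} and S accepts in {s2, s5}. In every reachable pair the two components are either both accepting — (A, s5), (C, s2) — or both non-accepting, so no string is accepted by exactly one of the machines: L(R) \ L(S) and L(S) \ L(R) are both empty.
Hence every string is accepted by R iff it is accepted by S, and the two languages coincide.

Yes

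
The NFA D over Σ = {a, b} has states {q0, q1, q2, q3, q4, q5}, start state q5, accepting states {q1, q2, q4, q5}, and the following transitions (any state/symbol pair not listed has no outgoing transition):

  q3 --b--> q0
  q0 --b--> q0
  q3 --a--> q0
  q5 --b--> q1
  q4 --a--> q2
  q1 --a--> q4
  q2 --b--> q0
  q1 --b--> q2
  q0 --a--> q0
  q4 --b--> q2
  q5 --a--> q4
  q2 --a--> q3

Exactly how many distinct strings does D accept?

The useful subgraph on states {q1, q2, q4, q5} is acyclic, so L(D) is finite; the longest accepting path visits 4 useful states, giving maximum string length 3.
Counting accepting paths from q5 by length: 1 of length 0, 2 of length 1, 4 of length 2, 2 of length 3. Total 9.

9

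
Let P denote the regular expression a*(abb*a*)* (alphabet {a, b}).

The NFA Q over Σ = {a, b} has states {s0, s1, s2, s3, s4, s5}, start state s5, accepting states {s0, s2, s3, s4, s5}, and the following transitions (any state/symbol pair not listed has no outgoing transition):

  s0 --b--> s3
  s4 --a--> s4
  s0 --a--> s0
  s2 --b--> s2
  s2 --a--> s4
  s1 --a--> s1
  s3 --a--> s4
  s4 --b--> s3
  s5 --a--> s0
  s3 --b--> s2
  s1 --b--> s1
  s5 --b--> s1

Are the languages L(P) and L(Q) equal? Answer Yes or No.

Converting the expression P to a DFA (subset construction, then merging equivalent states) gives the minimal DFA with states {p0, p1, p2}, start state p0, accepting states {p0, p1} and transitions p0: a→p1, b→p2; p1: a→p1, b→p1; p2: a→p2, b→p2.
Exploring the product automaton P × Q from the start pair (p0, s5), following both machines on each input symbol, reaches 6 state pairs: (p0, s5), (p1, s0), (p2, s1), (p1, s3), (p1, s4), (p1, s2).
P accepts in {p0, p1} and Q accepts in {s0, s2, s3, s4, s5}. In every reachable pair the two components are either both accepting — (p0, s5), (p1, s0), (p1, s3), (p1, s4), (p1, s2) — or both non-accepting, so no string is accepted by exactly one of the machines: L(P) \ L(Q) and L(Q) \ L(P) are both empty.
Hence every string is accepted by P iff it is accepted by Q, and the two languages coincide.

Yes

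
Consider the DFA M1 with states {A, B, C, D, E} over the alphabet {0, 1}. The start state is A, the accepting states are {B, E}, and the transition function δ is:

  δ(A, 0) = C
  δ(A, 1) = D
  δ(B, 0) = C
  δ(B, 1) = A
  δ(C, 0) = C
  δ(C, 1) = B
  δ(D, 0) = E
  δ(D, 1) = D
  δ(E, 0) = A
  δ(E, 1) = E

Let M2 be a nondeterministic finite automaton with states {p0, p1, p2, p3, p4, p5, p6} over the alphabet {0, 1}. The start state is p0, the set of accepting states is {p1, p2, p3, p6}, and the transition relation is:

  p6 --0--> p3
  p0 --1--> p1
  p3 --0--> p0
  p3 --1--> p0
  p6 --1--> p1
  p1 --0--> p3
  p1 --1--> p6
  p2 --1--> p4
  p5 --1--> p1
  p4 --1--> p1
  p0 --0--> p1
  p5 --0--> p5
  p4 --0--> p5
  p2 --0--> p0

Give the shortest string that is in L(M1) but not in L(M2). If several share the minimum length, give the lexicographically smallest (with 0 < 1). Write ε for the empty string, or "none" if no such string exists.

001

The string 001 is accepted by M1 but not by M2.
No shorter string lies in the difference, and 001 is the lexicographically first length-3 string in L(M1) \ L(M2).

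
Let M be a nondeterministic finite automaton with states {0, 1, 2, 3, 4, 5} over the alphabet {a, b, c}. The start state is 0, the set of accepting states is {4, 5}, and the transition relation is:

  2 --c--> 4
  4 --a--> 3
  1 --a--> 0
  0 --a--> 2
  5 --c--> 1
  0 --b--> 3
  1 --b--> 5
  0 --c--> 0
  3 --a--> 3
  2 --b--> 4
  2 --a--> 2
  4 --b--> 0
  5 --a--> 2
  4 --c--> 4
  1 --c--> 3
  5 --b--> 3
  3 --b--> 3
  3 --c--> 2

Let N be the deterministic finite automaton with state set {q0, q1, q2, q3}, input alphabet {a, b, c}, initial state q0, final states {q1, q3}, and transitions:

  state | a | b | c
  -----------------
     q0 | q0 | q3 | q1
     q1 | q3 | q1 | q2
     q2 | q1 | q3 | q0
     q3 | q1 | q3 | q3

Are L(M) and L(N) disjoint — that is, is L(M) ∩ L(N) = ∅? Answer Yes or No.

The string ab is accepted by both M and N.
Hence L(M) ∩ L(N) ≠ ∅.

No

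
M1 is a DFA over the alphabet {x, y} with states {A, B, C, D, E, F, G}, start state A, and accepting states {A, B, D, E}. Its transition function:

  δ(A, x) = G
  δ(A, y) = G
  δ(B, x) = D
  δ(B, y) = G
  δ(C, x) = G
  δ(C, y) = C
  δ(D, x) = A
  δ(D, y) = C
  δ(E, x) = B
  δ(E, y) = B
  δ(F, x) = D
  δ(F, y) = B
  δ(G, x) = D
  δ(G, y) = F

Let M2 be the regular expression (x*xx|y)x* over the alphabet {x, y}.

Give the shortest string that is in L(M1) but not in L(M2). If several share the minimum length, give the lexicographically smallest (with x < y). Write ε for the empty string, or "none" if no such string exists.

The empty string ε is accepted by M1 but not by M2.
Since ε is the unique shortest string, it is the required witness.

ε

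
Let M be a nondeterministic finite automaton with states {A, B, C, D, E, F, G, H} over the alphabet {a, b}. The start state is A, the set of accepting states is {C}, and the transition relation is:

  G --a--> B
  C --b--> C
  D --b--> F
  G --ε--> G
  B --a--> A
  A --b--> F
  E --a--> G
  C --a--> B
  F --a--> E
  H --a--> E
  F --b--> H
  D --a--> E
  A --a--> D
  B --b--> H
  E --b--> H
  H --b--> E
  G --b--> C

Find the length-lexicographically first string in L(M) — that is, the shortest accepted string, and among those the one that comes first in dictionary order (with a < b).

aaab

A breadth-first search from A reaches an accepting state first via the path A → D → E → G → C on input aaab.
No string of length < 4 is accepted (BFS exhausts all shorter strings without reaching an accepting state), and aaab is the lexicographically least accepting string of length 4.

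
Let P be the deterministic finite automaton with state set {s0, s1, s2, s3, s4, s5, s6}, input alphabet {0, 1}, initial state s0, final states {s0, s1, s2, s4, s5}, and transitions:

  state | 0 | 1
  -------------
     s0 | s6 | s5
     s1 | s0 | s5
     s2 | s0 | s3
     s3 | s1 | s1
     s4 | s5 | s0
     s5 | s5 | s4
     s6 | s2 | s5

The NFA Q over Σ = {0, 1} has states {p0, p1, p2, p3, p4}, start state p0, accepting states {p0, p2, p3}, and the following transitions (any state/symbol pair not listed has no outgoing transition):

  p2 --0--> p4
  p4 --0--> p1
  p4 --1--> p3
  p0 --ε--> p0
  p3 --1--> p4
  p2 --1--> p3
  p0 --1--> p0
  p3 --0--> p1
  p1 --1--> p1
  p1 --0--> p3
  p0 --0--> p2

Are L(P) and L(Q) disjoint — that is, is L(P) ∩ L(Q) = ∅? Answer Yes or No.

No

The empty string ε is accepted by both P and Q.
Hence L(P) ∩ L(Q) ≠ ∅.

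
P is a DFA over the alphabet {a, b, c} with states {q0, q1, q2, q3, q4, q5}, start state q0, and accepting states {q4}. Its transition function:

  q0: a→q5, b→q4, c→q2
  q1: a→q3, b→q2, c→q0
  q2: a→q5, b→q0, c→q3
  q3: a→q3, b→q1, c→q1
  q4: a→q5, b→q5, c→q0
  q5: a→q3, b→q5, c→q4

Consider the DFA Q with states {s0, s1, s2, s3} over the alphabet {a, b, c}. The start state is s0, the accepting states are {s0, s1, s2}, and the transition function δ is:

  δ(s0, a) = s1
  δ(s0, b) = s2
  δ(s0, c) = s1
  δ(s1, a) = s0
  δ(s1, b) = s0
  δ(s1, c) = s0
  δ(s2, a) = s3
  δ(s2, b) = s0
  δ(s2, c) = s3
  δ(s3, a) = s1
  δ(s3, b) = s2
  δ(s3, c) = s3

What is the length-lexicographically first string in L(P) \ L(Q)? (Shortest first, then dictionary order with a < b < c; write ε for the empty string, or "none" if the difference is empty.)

The string bac is accepted by P but not by Q.
No shorter string lies in the difference, and bac is the lexicographically first length-3 string in L(P) \ L(Q).

bac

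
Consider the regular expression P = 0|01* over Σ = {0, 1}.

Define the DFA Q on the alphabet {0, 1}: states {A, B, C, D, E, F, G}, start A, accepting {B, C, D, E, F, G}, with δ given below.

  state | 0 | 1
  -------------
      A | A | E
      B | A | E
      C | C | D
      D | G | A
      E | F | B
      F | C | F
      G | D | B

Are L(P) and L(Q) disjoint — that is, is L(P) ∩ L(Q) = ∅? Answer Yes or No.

No

The string 01 is accepted by both P and Q.
Hence L(P) ∩ L(Q) ≠ ∅.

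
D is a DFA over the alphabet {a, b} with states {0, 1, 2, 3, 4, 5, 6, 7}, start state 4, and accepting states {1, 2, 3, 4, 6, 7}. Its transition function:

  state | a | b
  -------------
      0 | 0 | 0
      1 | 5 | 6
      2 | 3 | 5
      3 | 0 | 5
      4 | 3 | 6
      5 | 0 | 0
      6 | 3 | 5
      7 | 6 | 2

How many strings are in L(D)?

4

The useful subgraph on states {3, 4, 6} is acyclic, so L(D) is finite; the longest accepting path visits 3 useful states, giving maximum string length 2.
Counting accepting paths from 4 by length: 1 of length 0, 2 of length 1, 1 of length 2. Total 4.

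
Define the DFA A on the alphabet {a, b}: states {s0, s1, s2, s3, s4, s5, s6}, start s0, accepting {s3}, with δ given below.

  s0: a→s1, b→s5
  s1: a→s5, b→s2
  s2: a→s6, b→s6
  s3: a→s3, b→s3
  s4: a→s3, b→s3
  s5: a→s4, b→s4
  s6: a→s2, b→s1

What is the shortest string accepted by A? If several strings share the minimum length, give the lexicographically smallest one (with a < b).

baa

A breadth-first search from s0 reaches an accepting state first via the path s0 → s5 → s4 → s3 on input baa.
No string of length < 3 is accepted (BFS exhausts all shorter strings without reaching an accepting state), and baa is the lexicographically least accepting string of length 3.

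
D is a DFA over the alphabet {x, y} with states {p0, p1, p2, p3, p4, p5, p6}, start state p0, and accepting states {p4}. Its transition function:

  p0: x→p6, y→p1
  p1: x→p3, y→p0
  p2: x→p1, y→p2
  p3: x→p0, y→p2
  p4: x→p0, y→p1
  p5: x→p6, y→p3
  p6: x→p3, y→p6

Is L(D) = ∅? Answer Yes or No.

The states reachable from the start state are {p0, p1, p2, p3, p6}.
None of the accepting states {p4} is reachable, so no string is accepted and L(D) = ∅.

Yes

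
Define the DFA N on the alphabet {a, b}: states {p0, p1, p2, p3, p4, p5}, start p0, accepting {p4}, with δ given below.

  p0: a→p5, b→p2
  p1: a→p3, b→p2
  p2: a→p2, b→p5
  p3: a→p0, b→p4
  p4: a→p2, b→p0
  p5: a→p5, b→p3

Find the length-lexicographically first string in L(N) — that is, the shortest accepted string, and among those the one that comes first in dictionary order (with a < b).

abb

A breadth-first search from p0 reaches an accepting state first via the path p0 → p5 → p3 → p4 on input abb.
No string of length < 3 is accepted (BFS exhausts all shorter strings without reaching an accepting state), and abb is the lexicographically least accepting string of length 3.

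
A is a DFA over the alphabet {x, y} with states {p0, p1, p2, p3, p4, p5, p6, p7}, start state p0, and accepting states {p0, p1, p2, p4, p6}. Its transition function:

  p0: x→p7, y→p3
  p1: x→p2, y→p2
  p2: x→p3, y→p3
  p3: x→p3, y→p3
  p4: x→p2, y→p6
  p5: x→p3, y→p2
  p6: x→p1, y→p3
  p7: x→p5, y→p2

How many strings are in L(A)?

3

The useful subgraph on states {p0, p2, p5, p7} is acyclic, so L(A) is finite; the longest accepting path visits 4 useful states, giving maximum string length 3.
Counting accepting paths from p0 by length: 1 of length 0, 1 of length 2, 1 of length 3. Total 3.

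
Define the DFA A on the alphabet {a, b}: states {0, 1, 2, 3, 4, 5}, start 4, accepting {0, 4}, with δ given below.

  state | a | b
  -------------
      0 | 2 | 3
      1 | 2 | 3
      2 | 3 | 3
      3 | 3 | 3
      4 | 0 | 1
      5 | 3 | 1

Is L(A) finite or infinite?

finite

The useful states (reachable from 4 and able to reach an accepting state) are {0, 4}.
Restricted to these states the transition graph has no cycle, so every accepting path has bounded length and L is finite.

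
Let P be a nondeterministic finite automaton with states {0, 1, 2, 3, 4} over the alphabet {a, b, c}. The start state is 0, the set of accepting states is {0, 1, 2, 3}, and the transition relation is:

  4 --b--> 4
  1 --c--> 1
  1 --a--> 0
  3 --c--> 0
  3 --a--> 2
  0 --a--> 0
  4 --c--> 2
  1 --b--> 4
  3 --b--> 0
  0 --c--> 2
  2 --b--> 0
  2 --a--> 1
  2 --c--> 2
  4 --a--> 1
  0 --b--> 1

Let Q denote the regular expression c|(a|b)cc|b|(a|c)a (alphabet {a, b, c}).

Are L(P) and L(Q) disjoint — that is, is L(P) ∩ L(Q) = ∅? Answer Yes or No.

The string b is accepted by both P and Q.
Hence L(P) ∩ L(Q) ≠ ∅.

No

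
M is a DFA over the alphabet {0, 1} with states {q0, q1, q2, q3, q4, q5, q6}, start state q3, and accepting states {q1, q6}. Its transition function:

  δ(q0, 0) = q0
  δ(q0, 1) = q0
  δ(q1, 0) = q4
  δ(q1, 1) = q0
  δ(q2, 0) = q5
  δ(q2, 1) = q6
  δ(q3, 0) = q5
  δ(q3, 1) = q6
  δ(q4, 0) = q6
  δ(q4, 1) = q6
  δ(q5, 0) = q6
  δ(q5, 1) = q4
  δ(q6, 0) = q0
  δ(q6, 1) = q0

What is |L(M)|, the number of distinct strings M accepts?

4

The useful subgraph on states {q3, q4, q5, q6} is acyclic, so L(M) is finite; the longest accepting path visits 4 useful states, giving maximum string length 3.
Counting accepting paths from q3 by length: 1 of length 1, 1 of length 2, 2 of length 3. Total 4.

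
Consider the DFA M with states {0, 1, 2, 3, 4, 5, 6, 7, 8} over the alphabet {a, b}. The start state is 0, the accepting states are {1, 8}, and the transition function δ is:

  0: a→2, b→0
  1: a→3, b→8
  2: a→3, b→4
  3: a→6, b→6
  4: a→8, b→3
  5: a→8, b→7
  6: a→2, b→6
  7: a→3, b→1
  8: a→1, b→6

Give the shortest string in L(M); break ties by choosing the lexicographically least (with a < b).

A breadth-first search from 0 reaches an accepting state first via the path 0 → 2 → 4 → 8 on input aba.
No string of length < 3 is accepted (BFS exhausts all shorter strings without reaching an accepting state), and aba is the lexicographically least accepting string of length 3.

aba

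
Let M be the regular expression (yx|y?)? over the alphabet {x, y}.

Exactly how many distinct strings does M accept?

3

The expression has no Kleene star, so L(M) is finite. Expanding the alternatives gives {ε, y, yx}.
That is 1 of length 0, 1 of length 1, 1 of length 2: 3 strings in all.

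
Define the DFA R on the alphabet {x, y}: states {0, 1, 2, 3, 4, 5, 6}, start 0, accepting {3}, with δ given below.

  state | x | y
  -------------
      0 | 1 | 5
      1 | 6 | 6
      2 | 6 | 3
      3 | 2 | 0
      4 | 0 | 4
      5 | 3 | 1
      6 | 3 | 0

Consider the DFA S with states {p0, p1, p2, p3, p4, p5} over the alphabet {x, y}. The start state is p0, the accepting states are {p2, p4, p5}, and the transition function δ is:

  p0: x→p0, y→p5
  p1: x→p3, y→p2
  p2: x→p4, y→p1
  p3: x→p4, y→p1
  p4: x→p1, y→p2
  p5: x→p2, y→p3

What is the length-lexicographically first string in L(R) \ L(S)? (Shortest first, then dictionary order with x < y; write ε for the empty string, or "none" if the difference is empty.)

xxx

The string xxx is accepted by R but not by S.
No shorter string lies in the difference, and xxx is the lexicographically first length-3 string in L(R) \ L(S).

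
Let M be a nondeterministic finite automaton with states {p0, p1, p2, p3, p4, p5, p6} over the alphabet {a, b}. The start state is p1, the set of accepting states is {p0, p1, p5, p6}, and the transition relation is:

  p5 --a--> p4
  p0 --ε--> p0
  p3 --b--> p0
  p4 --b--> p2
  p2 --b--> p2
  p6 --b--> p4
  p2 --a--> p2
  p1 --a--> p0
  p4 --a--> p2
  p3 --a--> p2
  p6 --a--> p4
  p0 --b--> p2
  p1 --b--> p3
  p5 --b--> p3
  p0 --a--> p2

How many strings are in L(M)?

The useful subgraph on states {p0, p1, p3} is acyclic, so L(M) is finite; the longest accepting path visits 3 useful states, giving maximum string length 2.
Counting accepting paths from p1 by length: 1 of length 0, 1 of length 1, 1 of length 2. Total 3.

3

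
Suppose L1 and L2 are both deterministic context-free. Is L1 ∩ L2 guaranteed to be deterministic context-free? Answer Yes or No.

DCFLs are closed under complement (normalise the DPDA to read all of its input, then flip the verdict). If they were also closed under intersection, De Morgan would make them closed under union; but {aⁿbⁿ : n≥0} and {aⁿb²ⁿ : n≥0} are DCFLs (push the a's; pop one per b, respectively one per two b's) whose union no deterministic PDA accepts: a DPDA for it would have a single run on aⁿb²ⁿ, accepting after the prefix aⁿbⁿ and accepting again after n more b's; an ordinary PDA that simulates it on a's and b's and, at any moment when it is accepting, may switch to reading only a fresh letter c while feeding each c to the simulation as a b, would accept aⁱbʲcᵏ (k≥1) exactly when both aⁱbʲ and aⁱbʲ⁺ᵏ are in the language, i.e. its language intersected with the regular set a*b*c⁺ would be exactly {aⁿbⁿcⁿ : n≥1} — impossible, since context-free languages are closed under intersection with regular sets and {aⁿbⁿcⁿ} is not context-free.

No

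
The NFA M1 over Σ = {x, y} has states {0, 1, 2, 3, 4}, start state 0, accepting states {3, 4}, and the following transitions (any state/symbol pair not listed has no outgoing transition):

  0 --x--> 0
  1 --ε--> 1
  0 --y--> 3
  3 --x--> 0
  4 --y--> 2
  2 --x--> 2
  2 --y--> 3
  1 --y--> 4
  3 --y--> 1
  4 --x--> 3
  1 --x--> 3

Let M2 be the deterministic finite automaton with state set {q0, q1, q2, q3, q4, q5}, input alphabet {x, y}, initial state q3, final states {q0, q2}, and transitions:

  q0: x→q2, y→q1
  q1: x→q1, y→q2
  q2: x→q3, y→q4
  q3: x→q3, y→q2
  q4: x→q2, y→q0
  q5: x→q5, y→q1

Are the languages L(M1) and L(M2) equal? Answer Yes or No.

Yes

Exploring the product automaton M1 × M2 from the start pair (0, q3), following both machines on each input symbol, reaches 5 state pairs: (0, q3), (3, q2), (1, q4), (4, q0), (2, q1).
M1 accepts in {3, 4} and M2 accepts in {q0, q2}. In every reachable pair the two components are either both accepting — (3, q2), (4, q0) — or both non-accepting, so no string is accepted by exactly one of the machines: L(M1) \ L(M2) and L(M2) \ L(M1) are both empty.
Hence every string is accepted by M1 iff it is accepted by M2, and the two languages coincide.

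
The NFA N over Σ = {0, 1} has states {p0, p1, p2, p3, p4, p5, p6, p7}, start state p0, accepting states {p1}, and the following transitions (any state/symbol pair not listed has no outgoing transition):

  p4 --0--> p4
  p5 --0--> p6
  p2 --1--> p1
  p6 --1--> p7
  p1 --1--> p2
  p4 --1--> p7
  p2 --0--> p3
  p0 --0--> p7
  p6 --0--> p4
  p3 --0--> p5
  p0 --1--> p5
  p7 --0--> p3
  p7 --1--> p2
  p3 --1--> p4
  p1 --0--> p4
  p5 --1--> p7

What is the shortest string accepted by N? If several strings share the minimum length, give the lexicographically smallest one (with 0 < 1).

011

A breadth-first search from p0 reaches an accepting state first via the path p0 → p7 → p2 → p1 on input 011.
No string of length < 3 is accepted (BFS exhausts all shorter strings without reaching an accepting state), and 011 is the lexicographically least accepting string of length 3.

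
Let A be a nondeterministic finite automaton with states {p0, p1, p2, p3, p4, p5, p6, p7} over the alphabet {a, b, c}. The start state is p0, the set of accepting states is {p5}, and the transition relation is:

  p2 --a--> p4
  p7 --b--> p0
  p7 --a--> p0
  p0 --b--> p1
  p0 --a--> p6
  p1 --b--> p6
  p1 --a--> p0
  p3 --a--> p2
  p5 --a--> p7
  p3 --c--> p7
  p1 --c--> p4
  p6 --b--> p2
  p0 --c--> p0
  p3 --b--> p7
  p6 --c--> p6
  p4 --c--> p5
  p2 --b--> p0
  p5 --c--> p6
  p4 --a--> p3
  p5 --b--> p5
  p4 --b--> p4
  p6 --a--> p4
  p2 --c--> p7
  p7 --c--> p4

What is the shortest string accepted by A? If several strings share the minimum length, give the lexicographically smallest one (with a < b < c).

aac

A breadth-first search from p0 reaches an accepting state first via the path p0 → p6 → p4 → p5 on input aac.
No string of length < 3 is accepted (BFS exhausts all shorter strings without reaching an accepting state), and aac is the lexicographically least accepting string of length 3.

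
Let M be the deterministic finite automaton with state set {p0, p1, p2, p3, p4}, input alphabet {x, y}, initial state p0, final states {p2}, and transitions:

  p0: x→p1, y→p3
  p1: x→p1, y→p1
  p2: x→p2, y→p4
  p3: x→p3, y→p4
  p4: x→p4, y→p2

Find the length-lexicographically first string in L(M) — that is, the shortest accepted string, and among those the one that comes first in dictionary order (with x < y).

yyy

A breadth-first search from p0 reaches an accepting state first via the path p0 → p3 → p4 → p2 on input yyy.
No string of length < 3 is accepted (BFS exhausts all shorter strings without reaching an accepting state), and yyy is the lexicographically least accepting string of length 3.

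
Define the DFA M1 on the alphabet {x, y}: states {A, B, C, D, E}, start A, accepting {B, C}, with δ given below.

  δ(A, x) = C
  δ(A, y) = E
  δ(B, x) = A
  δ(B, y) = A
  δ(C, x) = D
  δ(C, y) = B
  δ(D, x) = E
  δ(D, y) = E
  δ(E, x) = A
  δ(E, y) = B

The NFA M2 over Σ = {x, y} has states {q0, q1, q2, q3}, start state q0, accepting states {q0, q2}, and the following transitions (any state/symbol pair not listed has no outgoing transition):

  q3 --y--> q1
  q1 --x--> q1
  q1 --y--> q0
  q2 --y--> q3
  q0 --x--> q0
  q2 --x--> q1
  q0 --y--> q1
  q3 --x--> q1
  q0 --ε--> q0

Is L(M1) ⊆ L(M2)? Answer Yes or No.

The string xy is in L(M1) but not in L(M2).
So L(M1) ⊄ L(M2).

No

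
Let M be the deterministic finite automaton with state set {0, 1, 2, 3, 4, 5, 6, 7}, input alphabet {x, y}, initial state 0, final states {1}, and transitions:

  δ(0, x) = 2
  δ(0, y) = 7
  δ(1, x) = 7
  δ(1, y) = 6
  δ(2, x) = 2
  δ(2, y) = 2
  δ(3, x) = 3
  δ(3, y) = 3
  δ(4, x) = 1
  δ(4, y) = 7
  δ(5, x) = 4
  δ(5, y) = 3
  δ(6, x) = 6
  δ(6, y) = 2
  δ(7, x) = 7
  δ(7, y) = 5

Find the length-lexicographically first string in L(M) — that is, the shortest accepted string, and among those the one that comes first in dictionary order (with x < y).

A breadth-first search from 0 reaches an accepting state first via the path 0 → 7 → 5 → 4 → 1 on input yyxx.
No string of length < 4 is accepted (BFS exhausts all shorter strings without reaching an accepting state), and yyxx is the lexicographically least accepting string of length 4.

yyxx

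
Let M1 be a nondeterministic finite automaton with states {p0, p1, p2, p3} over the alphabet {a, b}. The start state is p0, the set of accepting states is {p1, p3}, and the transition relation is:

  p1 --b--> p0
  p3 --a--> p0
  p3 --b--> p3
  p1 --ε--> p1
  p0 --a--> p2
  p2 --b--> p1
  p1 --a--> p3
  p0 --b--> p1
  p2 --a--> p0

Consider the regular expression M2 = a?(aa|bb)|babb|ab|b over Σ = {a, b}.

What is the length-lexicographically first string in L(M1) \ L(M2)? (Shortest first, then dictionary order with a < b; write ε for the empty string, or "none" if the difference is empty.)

The string ba is accepted by M1 but not by M2.
No shorter string lies in the difference, and ba is the lexicographically first length-2 string in L(M1) \ L(M2).

ba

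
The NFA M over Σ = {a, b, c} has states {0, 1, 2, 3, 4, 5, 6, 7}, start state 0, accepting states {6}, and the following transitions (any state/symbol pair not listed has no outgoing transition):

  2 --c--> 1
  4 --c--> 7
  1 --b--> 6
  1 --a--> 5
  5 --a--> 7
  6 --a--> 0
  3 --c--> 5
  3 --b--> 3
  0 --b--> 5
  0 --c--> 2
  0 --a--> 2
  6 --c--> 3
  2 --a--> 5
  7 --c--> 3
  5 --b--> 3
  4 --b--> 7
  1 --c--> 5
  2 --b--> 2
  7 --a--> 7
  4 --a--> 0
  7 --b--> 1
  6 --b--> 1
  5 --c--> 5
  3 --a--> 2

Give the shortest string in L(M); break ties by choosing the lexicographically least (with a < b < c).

acb

A breadth-first search from 0 reaches an accepting state first via the path 0 → 2 → 1 → 6 on input acb.
No string of length < 3 is accepted (BFS exhausts all shorter strings without reaching an accepting state), and acb is the lexicographically least accepting string of length 3.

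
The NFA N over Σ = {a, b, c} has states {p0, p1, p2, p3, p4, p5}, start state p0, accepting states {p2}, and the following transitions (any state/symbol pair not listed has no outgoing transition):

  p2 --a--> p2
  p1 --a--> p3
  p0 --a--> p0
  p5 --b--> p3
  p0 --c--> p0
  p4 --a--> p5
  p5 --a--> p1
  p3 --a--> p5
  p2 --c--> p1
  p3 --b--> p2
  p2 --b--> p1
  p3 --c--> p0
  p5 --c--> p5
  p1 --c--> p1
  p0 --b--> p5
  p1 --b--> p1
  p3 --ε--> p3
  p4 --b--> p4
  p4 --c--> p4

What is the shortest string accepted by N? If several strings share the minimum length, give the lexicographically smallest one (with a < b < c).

A breadth-first search from p0 reaches an accepting state first via the path p0 → p5 → p3 → p2 on input bbb.
No string of length < 3 is accepted (BFS exhausts all shorter strings without reaching an accepting state), and bbb is the lexicographically least accepting string of length 3.

bbb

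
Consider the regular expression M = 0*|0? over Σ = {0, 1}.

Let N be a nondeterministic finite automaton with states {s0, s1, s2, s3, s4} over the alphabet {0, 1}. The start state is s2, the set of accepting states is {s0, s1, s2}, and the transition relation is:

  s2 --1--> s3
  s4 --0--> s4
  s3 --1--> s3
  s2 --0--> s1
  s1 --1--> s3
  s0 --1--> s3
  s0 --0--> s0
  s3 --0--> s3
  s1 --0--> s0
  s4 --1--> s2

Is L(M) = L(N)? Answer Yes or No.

Yes

Converting the expression M to a DFA (subset construction, then merging equivalent states) gives the minimal DFA with states {m0, m1}, start state m0, accepting states {m0} and transitions m0: 0→m0, 1→m1; m1: 0→m1, 1→m1.
Exploring the product automaton M × N from the start pair (m0, s2), following both machines on each input symbol, reaches 4 state pairs: (m0, s2), (m0, s1), (m1, s3), (m0, s0).
M accepts in {m0} and N accepts in {s0, s1, s2}. In every reachable pair the two components are either both accepting — (m0, s2), (m0, s1), (m0, s0) — or both non-accepting, so no string is accepted by exactly one of the machines: L(M) \ L(N) and L(N) \ L(M) are both empty.
Hence every string is accepted by M iff it is accepted by N, and the two languages coincide.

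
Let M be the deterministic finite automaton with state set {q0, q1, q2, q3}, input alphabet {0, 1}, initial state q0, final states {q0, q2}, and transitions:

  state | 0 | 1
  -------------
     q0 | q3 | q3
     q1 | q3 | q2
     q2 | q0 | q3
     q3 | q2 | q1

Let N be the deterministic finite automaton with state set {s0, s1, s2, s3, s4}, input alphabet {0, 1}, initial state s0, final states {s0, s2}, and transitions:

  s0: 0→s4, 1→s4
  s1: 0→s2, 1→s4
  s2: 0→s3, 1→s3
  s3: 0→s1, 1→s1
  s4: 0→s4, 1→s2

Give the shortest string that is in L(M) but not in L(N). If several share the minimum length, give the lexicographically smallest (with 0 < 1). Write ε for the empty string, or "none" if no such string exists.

The string 00 is accepted by M but not by N.
No shorter string lies in the difference, and 00 is the lexicographically first length-2 string in L(M) \ L(N).

00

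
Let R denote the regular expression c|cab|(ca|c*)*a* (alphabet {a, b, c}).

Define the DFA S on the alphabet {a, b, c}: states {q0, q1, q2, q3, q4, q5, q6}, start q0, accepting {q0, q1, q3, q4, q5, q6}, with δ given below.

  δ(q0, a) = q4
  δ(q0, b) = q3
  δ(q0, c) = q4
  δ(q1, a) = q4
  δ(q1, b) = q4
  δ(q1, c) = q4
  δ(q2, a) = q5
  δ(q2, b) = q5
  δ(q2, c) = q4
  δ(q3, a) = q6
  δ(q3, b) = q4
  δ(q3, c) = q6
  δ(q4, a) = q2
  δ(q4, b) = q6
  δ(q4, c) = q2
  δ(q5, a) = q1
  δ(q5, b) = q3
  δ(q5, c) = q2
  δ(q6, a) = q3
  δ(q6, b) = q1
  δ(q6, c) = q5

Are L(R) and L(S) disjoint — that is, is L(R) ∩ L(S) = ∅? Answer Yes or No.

No

The empty string ε is accepted by both R and S.
Hence L(R) ∩ L(S) ≠ ∅.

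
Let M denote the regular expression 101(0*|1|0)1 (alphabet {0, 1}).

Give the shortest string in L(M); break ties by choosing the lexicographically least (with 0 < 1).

By inspection of the expression, no string of length less than 4 matches, and 1011 is the lexicographically first match of length 4.

1011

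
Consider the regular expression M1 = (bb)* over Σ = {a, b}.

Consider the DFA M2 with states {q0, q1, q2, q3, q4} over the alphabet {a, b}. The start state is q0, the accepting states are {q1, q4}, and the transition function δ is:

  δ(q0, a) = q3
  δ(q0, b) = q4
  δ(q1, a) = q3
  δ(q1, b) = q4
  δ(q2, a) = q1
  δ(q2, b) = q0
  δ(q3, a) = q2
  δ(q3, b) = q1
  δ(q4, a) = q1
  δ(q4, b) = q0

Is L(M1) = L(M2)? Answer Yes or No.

The empty string ε is accepted by M1 but rejected by M2.
So L(M1) ≠ L(M2).

No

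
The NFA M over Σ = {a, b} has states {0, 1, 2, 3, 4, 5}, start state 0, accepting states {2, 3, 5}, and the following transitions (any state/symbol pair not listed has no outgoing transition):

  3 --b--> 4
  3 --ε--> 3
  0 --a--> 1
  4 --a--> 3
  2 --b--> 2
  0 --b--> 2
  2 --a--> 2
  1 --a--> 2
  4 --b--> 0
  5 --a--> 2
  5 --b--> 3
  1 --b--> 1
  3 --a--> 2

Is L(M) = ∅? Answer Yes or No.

No

The string b is accepted: the run 0 → 2 ends in the accepting state 2.
Since at least one string is accepted, L(M) is not empty.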